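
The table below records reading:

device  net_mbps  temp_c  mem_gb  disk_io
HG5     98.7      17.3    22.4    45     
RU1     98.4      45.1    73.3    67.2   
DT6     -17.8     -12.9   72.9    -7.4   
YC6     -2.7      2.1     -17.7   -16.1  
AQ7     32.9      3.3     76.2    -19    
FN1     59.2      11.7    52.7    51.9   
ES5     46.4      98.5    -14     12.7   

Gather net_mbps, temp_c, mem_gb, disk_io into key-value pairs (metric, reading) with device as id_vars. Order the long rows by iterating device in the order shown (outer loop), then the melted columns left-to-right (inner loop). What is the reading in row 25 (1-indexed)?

28 rows total (7 × 4). Row 25: index ⌊(25-1)/4⌋ = 6 into device → ES5; (25-1) mod 4 = 0 into the melted columns → net_mbps.
So row 25 is (ES5, net_mbps, 46.4); reading = 46.4.

46.4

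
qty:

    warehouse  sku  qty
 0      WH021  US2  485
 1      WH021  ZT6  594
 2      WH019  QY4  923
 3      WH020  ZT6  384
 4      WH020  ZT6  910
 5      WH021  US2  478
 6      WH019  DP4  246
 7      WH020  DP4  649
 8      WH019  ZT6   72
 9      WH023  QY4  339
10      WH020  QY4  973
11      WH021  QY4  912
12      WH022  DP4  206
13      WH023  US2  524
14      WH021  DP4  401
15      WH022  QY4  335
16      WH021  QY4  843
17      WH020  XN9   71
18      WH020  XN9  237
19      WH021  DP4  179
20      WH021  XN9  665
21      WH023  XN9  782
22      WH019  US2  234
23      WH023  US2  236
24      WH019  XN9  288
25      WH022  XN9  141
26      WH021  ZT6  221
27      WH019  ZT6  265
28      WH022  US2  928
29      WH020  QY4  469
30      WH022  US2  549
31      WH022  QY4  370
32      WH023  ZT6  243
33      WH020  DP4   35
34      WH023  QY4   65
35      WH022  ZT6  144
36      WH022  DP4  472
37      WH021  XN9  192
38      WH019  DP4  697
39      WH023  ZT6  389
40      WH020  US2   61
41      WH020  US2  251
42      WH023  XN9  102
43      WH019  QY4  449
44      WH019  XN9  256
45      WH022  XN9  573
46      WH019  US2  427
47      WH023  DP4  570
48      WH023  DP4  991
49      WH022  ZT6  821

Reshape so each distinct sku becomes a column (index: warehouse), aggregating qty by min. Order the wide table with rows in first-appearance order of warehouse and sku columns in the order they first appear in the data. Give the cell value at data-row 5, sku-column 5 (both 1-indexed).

With rows in first-appearance order of warehouse, row 5 is warehouse=WH022. sku columns in first-appearance order: US2, ZT6, QY4, DP4, XN9; column 5 is XN9.
Long rows with warehouse=WH022, sku=XN9: min(141, 573) = 141.

141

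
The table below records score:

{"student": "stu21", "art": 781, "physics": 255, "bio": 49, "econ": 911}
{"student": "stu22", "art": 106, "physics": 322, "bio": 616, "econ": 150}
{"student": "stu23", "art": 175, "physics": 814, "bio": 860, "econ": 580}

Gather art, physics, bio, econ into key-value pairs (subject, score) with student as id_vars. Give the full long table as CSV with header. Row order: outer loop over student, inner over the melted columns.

Each (student, column) pair becomes one row: 3 × 4 = 12 rows.
For example, (stu21, art) → score=781.

student,subject,score
stu21,art,781
stu21,physics,255
stu21,bio,49
stu21,econ,911
stu22,art,106
stu22,physics,322
stu22,bio,616
stu22,econ,150
stu23,art,175
stu23,physics,814
stu23,bio,860
stu23,econ,580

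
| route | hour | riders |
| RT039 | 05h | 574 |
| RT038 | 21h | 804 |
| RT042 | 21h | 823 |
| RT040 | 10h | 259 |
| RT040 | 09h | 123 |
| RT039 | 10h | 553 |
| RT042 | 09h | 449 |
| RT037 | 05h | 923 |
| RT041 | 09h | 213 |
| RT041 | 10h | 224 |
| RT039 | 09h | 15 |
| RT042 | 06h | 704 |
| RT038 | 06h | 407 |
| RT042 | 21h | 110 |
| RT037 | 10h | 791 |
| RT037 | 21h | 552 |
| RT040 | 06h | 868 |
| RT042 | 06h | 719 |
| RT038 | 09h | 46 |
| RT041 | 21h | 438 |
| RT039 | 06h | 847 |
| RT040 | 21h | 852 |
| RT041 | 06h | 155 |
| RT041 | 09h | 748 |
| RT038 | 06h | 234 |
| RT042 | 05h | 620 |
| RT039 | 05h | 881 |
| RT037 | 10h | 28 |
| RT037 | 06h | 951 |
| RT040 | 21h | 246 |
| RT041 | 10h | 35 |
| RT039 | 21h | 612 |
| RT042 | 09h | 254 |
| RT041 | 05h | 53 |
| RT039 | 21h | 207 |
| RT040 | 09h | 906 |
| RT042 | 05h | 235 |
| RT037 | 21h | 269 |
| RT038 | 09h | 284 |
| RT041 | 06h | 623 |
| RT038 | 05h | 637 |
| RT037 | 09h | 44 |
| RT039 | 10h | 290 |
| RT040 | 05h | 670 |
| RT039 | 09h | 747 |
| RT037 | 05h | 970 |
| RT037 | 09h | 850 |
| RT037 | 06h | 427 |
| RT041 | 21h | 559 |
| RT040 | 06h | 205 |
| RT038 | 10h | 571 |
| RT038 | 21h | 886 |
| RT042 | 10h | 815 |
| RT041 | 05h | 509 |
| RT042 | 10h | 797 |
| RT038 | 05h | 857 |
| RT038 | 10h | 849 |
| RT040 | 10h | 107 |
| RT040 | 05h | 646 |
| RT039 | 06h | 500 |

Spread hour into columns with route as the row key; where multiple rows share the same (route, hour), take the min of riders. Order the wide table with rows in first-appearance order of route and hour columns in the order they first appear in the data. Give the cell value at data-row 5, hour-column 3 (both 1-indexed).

28

With rows in first-appearance order of route, row 5 is route=RT037. hour columns in first-appearance order: 05h, 21h, 10h, 09h, 06h; column 3 is 10h.
Long rows with route=RT037, hour=10h: min(791, 28) = 28.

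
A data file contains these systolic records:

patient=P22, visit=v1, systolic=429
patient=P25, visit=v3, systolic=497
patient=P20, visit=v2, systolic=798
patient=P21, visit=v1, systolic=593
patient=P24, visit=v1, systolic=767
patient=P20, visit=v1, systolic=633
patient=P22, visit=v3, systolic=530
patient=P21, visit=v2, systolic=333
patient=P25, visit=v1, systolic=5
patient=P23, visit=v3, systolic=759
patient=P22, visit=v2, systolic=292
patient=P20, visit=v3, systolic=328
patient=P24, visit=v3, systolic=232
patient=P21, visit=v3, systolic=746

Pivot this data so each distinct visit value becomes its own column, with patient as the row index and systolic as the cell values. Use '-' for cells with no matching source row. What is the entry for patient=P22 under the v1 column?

429

The long row with patient=P22, visit=v1 has systolic=429.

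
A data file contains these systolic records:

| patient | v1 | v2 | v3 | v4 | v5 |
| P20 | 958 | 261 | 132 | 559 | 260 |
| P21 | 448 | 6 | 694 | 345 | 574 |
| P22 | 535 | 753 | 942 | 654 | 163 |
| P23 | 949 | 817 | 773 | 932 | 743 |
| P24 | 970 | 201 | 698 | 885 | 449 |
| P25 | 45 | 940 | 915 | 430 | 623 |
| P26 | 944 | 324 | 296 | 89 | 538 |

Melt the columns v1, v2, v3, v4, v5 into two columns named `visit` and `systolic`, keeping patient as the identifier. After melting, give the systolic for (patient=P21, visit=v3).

694

Unpivoting turns each (patient, wide-column) pair into one long row.
The wide cell at row P21, column v3 holds 694, so the long row (P21, v3) has systolic=694.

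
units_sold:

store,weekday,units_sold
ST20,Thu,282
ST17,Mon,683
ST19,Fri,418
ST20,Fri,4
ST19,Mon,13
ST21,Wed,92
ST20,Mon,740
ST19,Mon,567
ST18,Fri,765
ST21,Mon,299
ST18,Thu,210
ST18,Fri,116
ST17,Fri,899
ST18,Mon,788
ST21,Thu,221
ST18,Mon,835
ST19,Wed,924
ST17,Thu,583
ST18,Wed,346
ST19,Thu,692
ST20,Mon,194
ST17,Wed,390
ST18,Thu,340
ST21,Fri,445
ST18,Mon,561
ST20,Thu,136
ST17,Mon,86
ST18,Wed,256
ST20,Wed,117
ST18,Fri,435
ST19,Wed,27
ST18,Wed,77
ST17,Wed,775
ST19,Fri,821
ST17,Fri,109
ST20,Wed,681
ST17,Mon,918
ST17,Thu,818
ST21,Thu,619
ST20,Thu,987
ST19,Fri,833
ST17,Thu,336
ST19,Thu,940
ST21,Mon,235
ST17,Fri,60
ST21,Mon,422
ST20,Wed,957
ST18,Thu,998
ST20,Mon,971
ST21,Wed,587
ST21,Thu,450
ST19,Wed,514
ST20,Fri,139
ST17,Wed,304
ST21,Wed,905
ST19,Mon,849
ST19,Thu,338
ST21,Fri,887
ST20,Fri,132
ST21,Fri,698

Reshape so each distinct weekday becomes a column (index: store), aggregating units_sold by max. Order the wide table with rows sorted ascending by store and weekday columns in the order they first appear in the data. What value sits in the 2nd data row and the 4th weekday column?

346

With rows sorted ascending by store, row 2 is store=ST18. weekday columns in first-appearance order: Thu, Mon, Fri, Wed; column 4 is Wed.
Long rows with store=ST18, weekday=Wed: max(346, 256, 77) = 346.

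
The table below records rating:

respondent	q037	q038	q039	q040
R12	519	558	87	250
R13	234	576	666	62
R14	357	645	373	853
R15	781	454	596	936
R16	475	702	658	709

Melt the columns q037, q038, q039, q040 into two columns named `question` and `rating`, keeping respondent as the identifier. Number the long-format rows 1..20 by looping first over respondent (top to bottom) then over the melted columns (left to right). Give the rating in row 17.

475

20 rows total (5 × 4). Row 17: index ⌊(17-1)/4⌋ = 4 into respondent → R16; (17-1) mod 4 = 0 into the melted columns → q037.
So row 17 is (R16, q037, 475); rating = 475.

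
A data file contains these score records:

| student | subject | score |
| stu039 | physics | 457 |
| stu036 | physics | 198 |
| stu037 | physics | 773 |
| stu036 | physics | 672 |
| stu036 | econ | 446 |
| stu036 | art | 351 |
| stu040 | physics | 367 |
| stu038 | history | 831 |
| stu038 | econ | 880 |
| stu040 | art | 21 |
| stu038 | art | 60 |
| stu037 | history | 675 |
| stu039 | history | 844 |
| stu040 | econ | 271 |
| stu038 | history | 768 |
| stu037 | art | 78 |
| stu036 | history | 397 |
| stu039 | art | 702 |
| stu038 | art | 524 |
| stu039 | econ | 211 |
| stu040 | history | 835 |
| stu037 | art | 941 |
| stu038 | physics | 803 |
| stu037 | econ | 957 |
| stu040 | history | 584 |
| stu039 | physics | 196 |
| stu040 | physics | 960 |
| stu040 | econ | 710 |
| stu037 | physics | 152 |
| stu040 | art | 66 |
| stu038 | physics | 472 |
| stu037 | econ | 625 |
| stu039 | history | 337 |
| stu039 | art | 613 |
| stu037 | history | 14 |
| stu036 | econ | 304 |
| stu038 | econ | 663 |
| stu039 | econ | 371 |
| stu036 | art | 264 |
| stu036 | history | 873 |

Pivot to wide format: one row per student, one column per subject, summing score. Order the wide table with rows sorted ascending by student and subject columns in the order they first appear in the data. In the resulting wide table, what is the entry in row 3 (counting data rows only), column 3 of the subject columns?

584

With rows sorted ascending by student, row 3 is student=stu038. subject columns in first-appearance order: physics, econ, art, history; column 3 is art.
Long rows with student=stu038, subject=art: 60 + 524 = 584.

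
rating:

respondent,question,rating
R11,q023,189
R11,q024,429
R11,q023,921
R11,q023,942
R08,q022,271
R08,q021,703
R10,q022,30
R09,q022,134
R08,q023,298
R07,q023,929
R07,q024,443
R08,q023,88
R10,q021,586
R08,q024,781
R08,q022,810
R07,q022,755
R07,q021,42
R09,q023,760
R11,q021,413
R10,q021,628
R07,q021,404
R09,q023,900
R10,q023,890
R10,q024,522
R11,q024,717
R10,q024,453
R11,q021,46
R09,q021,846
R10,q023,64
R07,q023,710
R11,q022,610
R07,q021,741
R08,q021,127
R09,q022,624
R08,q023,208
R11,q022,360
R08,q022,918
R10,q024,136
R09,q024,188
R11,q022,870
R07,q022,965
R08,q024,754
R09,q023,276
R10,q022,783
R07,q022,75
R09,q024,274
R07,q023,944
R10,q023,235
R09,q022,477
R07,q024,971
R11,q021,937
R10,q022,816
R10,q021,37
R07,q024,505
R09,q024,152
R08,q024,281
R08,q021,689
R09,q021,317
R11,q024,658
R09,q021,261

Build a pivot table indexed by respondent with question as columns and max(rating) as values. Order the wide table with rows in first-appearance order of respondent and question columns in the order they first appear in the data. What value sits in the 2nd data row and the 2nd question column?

With rows in first-appearance order of respondent, row 2 is respondent=R08. question columns in first-appearance order: q023, q024, q022, q021; column 2 is q024.
Long rows with respondent=R08, question=q024: max(781, 754, 281) = 781.

781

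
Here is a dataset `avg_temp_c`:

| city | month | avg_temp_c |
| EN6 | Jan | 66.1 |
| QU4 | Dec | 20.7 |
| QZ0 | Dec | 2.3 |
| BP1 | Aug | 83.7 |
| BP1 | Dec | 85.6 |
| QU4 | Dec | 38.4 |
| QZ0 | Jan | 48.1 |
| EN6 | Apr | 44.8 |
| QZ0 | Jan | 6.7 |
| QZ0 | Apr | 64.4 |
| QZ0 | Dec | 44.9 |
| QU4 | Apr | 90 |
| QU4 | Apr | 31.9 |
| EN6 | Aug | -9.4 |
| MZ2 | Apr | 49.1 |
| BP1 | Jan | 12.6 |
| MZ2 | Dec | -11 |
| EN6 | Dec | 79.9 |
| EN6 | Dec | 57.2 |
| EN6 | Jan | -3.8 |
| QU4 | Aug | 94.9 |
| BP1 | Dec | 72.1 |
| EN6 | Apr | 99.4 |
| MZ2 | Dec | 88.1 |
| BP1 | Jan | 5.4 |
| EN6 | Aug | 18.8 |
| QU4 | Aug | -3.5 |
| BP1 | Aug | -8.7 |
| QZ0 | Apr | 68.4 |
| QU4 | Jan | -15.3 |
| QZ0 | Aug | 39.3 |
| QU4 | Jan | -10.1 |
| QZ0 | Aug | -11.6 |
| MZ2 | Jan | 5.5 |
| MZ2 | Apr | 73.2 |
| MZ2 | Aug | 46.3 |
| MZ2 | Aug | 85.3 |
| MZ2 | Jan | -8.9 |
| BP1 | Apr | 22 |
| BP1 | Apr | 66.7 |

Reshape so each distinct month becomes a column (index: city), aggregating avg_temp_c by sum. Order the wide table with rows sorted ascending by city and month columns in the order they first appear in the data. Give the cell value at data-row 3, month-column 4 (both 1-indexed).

122.3

With rows sorted ascending by city, row 3 is city=MZ2. month columns in first-appearance order: Jan, Dec, Aug, Apr; column 4 is Apr.
Long rows with city=MZ2, month=Apr: 49.1 + 73.2 = 122.3.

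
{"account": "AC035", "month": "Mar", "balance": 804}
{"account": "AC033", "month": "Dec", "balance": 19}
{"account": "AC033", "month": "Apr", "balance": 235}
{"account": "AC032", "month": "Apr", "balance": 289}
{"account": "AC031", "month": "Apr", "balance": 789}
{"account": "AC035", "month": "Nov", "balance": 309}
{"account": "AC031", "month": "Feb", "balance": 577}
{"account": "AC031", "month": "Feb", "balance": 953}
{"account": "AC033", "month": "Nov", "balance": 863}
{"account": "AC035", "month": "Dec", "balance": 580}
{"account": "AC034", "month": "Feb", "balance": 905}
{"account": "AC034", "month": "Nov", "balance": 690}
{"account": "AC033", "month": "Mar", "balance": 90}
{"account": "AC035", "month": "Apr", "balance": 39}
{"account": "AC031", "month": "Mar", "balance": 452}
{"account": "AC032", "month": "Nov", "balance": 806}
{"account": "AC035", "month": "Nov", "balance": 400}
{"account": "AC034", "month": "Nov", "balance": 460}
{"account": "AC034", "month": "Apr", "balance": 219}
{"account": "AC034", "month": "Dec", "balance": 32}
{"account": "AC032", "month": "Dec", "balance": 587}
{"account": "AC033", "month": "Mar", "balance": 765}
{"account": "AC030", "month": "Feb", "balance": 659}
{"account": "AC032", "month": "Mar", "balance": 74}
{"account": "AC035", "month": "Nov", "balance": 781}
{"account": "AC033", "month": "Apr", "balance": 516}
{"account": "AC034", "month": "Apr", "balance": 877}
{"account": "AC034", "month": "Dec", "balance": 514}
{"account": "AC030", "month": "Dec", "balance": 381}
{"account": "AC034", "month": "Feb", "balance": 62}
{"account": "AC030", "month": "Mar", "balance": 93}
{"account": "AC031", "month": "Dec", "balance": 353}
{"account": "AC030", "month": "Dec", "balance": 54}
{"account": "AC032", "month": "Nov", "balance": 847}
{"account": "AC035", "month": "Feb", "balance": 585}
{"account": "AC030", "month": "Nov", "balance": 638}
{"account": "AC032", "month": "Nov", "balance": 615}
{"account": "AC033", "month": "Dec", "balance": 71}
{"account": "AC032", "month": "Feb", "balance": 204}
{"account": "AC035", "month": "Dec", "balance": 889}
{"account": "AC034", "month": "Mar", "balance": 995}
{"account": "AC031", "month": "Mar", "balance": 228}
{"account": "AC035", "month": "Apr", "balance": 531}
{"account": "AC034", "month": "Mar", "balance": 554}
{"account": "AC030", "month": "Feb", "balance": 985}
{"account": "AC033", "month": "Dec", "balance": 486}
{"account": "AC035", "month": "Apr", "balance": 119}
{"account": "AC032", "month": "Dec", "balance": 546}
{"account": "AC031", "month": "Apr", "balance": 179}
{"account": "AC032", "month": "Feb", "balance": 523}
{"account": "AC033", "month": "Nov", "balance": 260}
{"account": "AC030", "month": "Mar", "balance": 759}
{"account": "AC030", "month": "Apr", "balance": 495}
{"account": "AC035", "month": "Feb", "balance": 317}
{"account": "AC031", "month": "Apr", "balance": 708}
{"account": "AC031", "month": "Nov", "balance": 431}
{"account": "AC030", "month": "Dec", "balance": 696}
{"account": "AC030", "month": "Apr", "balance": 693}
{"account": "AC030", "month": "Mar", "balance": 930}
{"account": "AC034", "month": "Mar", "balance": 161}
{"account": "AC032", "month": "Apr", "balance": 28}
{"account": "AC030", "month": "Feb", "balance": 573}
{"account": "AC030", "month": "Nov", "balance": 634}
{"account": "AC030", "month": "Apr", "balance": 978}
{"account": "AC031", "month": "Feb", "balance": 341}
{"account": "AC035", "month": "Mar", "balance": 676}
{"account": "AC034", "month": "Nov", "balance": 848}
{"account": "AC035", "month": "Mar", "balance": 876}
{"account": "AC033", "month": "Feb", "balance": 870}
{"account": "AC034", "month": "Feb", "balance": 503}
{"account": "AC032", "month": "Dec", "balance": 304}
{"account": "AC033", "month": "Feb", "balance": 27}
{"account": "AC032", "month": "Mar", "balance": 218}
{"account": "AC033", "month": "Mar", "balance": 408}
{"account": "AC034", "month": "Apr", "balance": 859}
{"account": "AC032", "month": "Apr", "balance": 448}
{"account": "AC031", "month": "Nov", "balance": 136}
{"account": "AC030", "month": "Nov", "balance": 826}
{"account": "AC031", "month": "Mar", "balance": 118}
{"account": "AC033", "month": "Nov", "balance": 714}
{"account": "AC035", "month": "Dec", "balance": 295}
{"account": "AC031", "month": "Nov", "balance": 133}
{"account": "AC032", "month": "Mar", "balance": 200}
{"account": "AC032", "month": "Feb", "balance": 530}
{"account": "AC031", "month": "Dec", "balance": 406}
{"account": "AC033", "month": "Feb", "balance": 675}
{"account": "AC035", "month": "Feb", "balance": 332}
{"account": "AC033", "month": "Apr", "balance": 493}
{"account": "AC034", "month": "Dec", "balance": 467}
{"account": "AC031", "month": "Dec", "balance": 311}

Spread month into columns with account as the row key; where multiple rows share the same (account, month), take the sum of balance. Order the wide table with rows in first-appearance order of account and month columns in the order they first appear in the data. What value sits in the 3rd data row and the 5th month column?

With rows in first-appearance order of account, row 3 is account=AC032. month columns in first-appearance order: Mar, Dec, Apr, Nov, Feb; column 5 is Feb.
Long rows with account=AC032, month=Feb: 204 + 523 + 530 = 1257.

1257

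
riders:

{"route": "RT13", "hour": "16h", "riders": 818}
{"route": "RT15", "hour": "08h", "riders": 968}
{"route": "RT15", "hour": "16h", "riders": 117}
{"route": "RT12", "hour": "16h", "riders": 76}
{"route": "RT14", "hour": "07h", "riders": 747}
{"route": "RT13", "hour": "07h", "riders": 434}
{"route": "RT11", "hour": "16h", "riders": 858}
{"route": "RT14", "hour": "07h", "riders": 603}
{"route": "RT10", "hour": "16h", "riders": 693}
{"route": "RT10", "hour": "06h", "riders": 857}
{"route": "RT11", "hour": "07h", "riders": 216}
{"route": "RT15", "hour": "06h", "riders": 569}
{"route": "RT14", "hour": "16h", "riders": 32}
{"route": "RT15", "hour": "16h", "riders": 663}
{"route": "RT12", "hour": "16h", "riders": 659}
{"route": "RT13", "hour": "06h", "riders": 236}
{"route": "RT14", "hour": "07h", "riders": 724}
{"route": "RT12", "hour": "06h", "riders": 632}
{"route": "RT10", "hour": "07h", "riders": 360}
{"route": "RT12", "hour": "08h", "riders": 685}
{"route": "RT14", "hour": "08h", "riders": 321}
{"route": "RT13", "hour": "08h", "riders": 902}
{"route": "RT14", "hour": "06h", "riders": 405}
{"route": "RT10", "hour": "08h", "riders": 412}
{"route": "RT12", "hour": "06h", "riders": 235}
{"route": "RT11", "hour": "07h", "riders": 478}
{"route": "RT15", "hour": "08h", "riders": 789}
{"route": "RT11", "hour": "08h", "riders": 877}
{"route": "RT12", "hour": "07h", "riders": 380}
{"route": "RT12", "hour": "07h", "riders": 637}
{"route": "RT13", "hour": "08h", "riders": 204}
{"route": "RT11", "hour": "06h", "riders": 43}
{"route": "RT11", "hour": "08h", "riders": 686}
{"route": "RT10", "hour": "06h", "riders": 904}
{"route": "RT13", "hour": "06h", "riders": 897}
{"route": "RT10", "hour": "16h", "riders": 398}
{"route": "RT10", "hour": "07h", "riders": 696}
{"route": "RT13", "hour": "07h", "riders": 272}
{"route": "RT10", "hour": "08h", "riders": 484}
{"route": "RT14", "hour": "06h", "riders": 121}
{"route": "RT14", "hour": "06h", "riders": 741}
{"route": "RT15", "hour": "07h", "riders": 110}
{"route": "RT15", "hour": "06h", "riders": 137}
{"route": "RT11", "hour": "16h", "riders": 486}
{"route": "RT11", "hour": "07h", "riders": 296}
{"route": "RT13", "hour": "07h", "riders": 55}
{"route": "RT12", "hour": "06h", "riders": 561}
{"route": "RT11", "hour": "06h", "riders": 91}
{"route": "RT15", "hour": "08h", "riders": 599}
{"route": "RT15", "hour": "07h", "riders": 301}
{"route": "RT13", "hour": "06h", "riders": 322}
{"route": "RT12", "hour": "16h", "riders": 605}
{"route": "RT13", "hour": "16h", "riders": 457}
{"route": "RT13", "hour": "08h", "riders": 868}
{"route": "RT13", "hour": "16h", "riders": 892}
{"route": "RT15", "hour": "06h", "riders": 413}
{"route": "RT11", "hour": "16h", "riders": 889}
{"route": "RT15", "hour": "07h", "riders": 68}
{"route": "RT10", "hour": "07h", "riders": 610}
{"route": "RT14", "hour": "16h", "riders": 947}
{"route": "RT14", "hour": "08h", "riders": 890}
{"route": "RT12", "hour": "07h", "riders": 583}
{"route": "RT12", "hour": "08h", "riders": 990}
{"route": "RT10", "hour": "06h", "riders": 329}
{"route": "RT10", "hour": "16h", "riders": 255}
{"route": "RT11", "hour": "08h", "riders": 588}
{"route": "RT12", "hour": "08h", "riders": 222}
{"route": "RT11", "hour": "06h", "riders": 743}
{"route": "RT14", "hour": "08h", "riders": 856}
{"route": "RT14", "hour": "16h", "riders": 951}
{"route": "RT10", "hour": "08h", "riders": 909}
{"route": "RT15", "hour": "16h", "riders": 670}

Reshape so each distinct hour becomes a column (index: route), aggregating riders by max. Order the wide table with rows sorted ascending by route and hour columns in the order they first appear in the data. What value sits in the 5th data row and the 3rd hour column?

747

With rows sorted ascending by route, row 5 is route=RT14. hour columns in first-appearance order: 16h, 08h, 07h, 06h; column 3 is 07h.
Long rows with route=RT14, hour=07h: max(747, 603, 724) = 747.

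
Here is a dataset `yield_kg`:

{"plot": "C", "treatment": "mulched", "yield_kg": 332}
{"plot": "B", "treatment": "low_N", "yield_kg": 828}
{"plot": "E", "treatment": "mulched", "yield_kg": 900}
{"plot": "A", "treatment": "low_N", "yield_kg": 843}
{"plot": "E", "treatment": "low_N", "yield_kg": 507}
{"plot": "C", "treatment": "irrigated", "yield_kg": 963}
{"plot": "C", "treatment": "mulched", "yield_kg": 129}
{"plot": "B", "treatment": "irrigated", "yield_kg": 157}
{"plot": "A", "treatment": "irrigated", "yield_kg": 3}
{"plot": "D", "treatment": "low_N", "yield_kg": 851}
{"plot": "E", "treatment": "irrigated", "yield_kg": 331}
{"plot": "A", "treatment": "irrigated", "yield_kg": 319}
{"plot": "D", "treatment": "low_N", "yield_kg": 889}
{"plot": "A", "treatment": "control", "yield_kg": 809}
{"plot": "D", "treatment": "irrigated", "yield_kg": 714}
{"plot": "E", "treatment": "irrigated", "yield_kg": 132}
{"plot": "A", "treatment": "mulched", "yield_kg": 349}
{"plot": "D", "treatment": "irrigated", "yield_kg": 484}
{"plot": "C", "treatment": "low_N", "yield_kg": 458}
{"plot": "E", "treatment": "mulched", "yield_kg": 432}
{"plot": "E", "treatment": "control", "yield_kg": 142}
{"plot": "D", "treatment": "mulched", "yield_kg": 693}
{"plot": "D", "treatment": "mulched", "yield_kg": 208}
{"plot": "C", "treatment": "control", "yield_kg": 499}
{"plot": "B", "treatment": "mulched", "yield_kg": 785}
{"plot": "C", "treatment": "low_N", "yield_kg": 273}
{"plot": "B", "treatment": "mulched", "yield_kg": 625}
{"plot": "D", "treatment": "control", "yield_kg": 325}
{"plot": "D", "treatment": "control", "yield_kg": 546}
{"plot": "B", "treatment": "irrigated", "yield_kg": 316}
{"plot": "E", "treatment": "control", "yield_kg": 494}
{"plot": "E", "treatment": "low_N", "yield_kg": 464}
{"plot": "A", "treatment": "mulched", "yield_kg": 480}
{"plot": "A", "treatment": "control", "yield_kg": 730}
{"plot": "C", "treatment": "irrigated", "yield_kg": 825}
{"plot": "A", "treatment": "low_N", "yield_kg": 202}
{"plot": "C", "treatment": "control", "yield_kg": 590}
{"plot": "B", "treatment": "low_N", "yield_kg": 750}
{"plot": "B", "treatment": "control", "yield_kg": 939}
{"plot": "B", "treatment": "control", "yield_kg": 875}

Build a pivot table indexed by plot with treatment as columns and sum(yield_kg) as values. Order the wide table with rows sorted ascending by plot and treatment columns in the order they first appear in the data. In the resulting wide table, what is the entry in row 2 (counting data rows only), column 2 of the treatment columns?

With rows sorted ascending by plot, row 2 is plot=B. treatment columns in first-appearance order: mulched, low_N, irrigated, control; column 2 is low_N.
Long rows with plot=B, treatment=low_N: 828 + 750 = 1578.

1578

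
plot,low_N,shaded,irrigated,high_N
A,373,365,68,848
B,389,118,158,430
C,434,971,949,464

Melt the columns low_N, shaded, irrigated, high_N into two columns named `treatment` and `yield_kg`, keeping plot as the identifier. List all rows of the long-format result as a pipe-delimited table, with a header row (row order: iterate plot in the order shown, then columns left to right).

Each (plot, column) pair becomes one row: 3 × 4 = 12 rows.
For example, (A, low_N) → yield_kg=373.

| plot | treatment | yield_kg |
| A | low_N | 373 |
| A | shaded | 365 |
| A | irrigated | 68 |
| A | high_N | 848 |
| B | low_N | 389 |
| B | shaded | 118 |
| B | irrigated | 158 |
| B | high_N | 430 |
| C | low_N | 434 |
| C | shaded | 971 |
| C | irrigated | 949 |
| C | high_N | 464 |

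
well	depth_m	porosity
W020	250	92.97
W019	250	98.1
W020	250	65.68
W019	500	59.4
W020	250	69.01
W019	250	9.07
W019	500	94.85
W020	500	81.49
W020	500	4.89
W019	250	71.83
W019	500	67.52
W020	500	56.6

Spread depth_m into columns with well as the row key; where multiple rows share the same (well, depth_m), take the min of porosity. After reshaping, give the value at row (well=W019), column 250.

9.07

Rows with well=W019 and depth_m=250: porosity values are 98.1, 9.07, 71.83.
min(98.1, 9.07, 71.83) = 9.07.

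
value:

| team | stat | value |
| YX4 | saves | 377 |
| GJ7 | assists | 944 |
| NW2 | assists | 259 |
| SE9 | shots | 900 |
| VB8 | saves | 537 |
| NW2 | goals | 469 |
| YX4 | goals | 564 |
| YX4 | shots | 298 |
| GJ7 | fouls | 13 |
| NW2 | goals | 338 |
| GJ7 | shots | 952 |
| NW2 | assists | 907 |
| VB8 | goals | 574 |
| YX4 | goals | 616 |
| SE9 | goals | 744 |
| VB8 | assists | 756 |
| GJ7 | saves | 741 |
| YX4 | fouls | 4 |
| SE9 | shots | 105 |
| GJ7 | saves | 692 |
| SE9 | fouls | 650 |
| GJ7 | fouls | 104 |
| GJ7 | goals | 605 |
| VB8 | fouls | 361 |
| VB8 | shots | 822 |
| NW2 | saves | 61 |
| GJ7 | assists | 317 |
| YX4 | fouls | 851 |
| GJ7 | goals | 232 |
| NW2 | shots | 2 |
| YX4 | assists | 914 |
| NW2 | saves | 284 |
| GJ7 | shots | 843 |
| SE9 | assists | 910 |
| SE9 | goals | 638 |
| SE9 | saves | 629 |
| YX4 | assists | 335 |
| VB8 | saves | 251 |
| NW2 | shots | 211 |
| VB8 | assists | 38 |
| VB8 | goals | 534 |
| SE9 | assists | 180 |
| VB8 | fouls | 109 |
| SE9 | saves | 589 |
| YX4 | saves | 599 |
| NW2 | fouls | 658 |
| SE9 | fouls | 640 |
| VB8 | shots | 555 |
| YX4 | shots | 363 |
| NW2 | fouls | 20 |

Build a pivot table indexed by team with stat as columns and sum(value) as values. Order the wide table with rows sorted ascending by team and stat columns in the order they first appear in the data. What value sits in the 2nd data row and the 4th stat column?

807

With rows sorted ascending by team, row 2 is team=NW2. stat columns in first-appearance order: saves, assists, shots, goals, fouls; column 4 is goals.
Long rows with team=NW2, stat=goals: 469 + 338 = 807.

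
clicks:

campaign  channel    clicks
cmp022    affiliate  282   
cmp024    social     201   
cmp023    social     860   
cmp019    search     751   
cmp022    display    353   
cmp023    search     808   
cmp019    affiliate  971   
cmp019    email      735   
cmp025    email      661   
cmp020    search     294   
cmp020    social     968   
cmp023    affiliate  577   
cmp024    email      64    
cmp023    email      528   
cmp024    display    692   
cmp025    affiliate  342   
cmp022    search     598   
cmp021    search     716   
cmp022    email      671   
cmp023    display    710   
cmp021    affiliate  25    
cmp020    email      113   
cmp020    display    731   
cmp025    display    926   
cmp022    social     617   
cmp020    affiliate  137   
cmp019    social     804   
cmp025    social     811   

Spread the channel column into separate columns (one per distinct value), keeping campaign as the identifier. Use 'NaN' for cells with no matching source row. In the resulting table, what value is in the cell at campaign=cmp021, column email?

No long-format row has campaign=cmp021 and channel=email, so the cell is NaN.

NaN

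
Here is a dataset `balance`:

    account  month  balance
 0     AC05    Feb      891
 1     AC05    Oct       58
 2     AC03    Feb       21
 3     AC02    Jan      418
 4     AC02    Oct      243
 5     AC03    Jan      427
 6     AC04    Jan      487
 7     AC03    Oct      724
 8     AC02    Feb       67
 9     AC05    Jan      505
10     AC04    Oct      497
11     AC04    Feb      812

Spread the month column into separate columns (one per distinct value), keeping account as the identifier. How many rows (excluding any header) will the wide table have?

4

4 distinct account values → 4 rows.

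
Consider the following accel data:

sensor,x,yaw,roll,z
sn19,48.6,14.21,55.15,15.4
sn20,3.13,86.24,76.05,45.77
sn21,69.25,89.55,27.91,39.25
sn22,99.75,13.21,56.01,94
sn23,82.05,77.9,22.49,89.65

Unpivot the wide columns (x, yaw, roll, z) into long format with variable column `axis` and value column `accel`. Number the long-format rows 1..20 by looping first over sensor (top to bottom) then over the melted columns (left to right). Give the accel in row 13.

20 rows total (5 × 4). Row 13: index ⌊(13-1)/4⌋ = 3 into sensor → sn22; (13-1) mod 4 = 0 into the melted columns → x.
So row 13 is (sn22, x, 99.75); accel = 99.75.

99.75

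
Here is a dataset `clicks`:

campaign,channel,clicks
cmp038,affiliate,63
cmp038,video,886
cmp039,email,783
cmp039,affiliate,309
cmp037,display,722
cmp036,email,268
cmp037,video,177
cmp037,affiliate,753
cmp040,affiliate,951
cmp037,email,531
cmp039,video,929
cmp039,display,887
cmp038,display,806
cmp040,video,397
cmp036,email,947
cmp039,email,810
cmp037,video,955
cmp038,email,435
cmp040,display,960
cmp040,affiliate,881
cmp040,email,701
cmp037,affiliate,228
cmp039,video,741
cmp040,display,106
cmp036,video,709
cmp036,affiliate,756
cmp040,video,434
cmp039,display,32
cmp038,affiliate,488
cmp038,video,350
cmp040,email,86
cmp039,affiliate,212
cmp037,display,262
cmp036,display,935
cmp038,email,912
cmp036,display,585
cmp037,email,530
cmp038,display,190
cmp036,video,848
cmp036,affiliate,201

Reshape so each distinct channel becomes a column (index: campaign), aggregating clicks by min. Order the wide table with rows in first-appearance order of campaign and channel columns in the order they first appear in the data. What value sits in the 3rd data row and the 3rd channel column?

With rows in first-appearance order of campaign, row 3 is campaign=cmp037. channel columns in first-appearance order: affiliate, video, email, display; column 3 is email.
Long rows with campaign=cmp037, channel=email: min(531, 530) = 530.

530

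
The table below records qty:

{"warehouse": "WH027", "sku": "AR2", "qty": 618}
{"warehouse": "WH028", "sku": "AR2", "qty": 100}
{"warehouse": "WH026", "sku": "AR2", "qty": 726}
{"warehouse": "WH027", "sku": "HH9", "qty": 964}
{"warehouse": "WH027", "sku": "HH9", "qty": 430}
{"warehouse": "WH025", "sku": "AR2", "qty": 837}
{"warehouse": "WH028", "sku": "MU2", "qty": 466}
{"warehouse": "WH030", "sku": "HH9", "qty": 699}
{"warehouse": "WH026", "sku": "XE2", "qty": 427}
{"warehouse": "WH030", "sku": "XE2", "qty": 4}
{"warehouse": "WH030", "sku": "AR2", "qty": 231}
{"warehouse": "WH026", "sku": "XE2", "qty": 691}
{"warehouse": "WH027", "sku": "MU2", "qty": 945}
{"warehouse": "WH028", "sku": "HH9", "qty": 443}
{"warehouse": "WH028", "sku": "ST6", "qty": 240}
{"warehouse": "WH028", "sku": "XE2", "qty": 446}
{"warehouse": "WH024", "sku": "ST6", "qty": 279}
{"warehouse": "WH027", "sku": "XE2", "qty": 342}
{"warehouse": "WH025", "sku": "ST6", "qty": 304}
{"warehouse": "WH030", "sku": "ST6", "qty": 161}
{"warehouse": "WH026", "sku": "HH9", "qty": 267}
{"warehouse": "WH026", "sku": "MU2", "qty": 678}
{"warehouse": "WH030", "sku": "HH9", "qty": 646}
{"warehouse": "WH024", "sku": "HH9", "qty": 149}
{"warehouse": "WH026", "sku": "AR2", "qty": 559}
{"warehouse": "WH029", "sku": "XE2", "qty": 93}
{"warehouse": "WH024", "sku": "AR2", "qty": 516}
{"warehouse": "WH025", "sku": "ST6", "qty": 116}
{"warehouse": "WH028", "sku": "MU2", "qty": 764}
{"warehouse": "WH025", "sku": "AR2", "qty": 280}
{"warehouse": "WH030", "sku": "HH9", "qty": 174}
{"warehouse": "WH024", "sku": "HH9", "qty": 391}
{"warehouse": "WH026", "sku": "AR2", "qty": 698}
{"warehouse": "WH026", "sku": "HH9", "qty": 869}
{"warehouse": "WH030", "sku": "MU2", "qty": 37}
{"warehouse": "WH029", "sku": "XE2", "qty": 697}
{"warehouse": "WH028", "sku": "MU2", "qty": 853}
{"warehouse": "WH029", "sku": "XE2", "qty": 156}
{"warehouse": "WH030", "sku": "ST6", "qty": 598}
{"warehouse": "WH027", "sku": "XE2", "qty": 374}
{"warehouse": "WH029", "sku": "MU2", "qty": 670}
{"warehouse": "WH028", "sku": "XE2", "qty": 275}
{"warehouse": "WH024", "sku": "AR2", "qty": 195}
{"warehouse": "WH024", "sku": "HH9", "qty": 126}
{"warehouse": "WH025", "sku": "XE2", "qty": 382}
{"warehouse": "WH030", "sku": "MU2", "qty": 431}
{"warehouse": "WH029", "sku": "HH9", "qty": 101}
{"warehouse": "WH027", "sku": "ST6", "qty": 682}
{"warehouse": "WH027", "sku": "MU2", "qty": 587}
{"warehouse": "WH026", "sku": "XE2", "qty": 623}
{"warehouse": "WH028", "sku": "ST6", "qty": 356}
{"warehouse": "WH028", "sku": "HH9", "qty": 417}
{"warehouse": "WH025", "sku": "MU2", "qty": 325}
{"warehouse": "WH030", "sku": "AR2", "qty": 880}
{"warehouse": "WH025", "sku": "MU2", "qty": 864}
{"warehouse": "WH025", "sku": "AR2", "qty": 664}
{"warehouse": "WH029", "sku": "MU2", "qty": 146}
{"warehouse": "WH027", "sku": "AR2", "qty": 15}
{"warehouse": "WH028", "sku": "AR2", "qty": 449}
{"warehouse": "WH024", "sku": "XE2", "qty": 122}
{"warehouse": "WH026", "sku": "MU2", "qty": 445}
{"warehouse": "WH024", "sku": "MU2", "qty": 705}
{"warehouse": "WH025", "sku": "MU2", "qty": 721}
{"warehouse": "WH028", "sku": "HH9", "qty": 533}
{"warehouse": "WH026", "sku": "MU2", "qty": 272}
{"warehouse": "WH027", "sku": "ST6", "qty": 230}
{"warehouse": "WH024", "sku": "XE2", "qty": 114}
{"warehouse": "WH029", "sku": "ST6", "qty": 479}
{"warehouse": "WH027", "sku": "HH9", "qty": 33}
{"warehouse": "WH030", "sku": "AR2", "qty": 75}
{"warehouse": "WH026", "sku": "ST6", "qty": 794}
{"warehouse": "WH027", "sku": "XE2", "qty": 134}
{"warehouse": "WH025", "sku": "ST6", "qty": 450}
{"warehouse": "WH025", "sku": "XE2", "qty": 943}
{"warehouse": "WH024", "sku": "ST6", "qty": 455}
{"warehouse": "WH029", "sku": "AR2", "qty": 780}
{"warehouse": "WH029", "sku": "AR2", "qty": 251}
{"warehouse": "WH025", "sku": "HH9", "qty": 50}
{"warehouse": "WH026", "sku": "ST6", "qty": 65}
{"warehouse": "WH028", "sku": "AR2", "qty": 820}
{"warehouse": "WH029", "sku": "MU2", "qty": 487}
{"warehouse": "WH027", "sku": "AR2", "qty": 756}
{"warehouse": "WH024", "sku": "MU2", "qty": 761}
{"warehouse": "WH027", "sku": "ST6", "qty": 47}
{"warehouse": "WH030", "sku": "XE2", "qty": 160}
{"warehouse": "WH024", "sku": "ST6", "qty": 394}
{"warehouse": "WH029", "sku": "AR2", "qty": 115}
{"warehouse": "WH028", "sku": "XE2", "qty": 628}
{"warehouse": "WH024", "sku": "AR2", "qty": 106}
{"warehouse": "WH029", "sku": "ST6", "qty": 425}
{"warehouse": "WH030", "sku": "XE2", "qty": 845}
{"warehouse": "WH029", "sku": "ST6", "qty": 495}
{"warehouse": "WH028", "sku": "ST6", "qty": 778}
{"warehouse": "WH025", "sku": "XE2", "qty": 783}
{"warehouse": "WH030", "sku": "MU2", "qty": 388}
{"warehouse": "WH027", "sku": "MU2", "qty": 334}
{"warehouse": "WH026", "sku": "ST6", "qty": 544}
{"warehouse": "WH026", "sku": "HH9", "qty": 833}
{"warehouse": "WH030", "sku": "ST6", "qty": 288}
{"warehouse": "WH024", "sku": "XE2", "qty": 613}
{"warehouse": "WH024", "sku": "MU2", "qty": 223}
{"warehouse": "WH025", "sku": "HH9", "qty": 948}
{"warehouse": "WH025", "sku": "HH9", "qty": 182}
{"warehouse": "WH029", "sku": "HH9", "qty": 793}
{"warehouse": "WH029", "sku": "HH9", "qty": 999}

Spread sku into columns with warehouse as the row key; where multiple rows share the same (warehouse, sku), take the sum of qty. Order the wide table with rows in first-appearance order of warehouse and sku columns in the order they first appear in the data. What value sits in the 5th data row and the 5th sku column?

With rows in first-appearance order of warehouse, row 5 is warehouse=WH030. sku columns in first-appearance order: AR2, HH9, MU2, XE2, ST6; column 5 is ST6.
Long rows with warehouse=WH030, sku=ST6: 161 + 598 + 288 = 1047.

1047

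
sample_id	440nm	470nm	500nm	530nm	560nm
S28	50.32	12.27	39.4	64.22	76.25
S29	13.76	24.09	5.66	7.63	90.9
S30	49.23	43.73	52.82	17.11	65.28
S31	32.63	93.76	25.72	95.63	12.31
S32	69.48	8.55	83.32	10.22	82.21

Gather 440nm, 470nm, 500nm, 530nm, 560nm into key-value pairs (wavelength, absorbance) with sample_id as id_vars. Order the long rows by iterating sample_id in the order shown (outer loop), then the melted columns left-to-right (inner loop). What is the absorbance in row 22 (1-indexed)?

25 rows total (5 × 5). Row 22: index ⌊(22-1)/5⌋ = 4 into sample_id → S32; (22-1) mod 5 = 1 into the melted columns → 470nm.
So row 22 is (S32, 470nm, 8.55); absorbance = 8.55.

8.55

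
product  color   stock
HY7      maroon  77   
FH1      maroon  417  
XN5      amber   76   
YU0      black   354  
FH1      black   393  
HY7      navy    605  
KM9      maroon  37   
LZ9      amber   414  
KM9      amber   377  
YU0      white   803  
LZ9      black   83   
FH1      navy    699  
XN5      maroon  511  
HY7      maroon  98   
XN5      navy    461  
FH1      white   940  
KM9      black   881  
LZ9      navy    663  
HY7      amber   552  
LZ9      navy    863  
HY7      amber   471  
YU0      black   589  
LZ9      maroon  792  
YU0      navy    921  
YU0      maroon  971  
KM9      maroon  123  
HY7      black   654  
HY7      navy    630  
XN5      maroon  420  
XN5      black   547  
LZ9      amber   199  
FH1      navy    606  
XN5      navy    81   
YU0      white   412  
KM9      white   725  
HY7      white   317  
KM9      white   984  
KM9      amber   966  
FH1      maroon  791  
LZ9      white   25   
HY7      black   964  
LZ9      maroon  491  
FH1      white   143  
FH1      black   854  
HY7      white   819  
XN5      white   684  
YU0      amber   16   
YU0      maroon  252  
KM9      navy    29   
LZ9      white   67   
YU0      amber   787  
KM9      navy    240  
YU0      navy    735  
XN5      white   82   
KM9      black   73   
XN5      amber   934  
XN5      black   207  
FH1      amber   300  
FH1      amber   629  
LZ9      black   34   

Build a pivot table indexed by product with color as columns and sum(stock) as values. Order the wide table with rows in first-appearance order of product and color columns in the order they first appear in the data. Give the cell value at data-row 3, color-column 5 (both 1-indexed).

With rows in first-appearance order of product, row 3 is product=XN5. color columns in first-appearance order: maroon, amber, black, navy, white; column 5 is white.
Long rows with product=XN5, color=white: 684 + 82 = 766.

766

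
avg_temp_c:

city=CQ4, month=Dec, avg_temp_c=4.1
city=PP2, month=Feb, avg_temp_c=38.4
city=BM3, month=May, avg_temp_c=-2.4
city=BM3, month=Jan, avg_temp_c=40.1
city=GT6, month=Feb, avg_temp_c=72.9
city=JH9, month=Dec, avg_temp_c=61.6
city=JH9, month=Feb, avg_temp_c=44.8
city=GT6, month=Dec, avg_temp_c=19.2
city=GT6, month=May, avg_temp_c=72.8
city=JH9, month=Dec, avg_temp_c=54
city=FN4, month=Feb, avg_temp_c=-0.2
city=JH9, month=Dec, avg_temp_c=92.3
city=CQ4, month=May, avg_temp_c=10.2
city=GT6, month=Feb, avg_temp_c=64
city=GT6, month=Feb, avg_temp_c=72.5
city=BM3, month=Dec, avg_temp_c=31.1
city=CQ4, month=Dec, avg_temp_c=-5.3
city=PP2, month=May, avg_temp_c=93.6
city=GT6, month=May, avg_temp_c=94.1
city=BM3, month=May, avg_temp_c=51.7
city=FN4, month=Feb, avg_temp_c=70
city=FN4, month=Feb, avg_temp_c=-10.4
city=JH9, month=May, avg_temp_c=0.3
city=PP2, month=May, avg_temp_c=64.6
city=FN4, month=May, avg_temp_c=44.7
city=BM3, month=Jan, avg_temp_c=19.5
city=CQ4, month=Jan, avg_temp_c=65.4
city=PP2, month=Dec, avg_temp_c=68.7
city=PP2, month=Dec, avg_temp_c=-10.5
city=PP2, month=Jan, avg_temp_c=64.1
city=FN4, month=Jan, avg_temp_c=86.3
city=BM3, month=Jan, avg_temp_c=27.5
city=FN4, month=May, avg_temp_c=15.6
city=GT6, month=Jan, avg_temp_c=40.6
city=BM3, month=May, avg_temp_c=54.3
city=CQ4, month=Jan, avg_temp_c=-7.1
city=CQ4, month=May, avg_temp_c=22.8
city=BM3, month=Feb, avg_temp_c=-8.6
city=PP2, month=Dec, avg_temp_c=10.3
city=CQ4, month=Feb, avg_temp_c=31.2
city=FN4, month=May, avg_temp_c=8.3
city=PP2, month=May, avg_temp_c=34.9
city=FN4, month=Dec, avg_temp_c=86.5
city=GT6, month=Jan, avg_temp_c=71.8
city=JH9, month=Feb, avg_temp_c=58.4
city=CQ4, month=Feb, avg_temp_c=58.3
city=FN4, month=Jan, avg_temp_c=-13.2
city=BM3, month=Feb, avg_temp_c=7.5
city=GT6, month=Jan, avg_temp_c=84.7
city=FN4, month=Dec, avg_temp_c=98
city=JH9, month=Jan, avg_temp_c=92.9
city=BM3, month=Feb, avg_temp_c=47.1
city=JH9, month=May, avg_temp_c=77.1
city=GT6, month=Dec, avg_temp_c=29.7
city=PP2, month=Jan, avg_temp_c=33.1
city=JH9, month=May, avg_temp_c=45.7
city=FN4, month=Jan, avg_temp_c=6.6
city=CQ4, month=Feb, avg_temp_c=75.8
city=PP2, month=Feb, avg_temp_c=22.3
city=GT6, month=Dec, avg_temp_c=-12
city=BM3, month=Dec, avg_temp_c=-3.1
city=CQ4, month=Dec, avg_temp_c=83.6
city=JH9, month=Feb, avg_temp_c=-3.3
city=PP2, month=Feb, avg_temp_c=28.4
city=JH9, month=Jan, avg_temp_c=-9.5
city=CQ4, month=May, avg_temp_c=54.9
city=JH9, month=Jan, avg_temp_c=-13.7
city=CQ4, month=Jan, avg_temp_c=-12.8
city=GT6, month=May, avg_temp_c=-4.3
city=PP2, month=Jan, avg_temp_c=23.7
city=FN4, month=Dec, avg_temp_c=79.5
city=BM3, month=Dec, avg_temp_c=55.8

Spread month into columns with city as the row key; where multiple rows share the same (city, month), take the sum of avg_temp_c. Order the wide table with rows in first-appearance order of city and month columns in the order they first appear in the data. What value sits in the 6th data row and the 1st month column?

264

With rows in first-appearance order of city, row 6 is city=FN4. month columns in first-appearance order: Dec, Feb, May, Jan; column 1 is Dec.
Long rows with city=FN4, month=Dec: 86.5 + 98 + 79.5 = 264.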